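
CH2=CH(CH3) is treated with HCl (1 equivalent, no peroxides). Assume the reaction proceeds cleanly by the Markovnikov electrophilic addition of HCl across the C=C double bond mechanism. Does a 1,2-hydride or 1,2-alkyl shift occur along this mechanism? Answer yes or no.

The first-formed carbocation is secondary.
No single 1,2-shift to an adjacent carbon would produce a more-substituted cation than the one already present, so no rearrangement occurs.

no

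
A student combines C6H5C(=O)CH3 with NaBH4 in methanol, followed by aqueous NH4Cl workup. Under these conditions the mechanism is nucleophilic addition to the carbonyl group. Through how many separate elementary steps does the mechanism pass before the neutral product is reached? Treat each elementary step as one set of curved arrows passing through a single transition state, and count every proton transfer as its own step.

2

Step 1: Nucleophilic addition: H⁻ (delivered from BH4⁻) adds to the carbonyl carbon, pushing the π(C=O) electron pair onto oxygen and giving a tetrahedral alkoxide.
Step 2: Protonation of the alkoxide by aqueous NH4Cl workup furnishes an alcohol.
Total: 2 elementary steps.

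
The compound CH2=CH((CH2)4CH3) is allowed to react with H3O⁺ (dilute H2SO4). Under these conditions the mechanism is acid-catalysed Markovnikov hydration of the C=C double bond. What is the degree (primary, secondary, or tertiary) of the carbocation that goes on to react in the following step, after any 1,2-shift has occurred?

secondary

Step 1: Electrophilic addition begins with the π(C=C) electrons forming a bond to the proton of H3O⁺. Following Markovnikov's rule, the resulting cation is secondary. H2O is released.
No single 1,2-shift to an adjacent carbon would give a more-substituted cation, so no rearrangement occurs.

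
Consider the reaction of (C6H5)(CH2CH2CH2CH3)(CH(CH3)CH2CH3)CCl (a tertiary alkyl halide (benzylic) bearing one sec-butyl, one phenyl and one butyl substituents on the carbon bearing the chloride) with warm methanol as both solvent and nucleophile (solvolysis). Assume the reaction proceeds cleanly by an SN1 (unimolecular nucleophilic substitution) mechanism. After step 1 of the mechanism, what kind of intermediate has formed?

Step 1: The C–Cl bond breaks with both electrons going to the chloride; Cl⁻ leaves and a tertiary carbocation remains.
After step 1 the species present is a tertiary carbocation.

tertiary carbocation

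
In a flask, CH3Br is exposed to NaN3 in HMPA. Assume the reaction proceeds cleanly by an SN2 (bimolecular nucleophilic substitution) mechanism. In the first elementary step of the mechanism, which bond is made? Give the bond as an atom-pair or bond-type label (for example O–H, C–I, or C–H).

C–N

Step 1: N3⁻ attacks the back face of the α-carbon while Br⁻ departs with the C–Br bonding pair — a single concerted displacement through a pentacoordinate transition state.
The bond formed in this step is the C–N bond.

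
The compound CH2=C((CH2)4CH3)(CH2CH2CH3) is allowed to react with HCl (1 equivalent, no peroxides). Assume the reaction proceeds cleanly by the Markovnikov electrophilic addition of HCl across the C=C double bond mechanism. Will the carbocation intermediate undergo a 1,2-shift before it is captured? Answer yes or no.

The first-formed carbocation is tertiary.
No single 1,2-shift to an adjacent carbon would produce a more-substituted cation than the one already present, so no rearrangement occurs.

no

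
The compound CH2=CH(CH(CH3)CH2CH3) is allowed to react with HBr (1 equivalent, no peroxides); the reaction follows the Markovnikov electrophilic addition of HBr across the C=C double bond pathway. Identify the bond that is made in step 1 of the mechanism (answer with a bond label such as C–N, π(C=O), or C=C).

Step 1: Electrophilic addition begins with the π(C=C) electrons forming a bond to the proton of HBr. Following Markovnikov's rule, the resulting cation is secondary. The H–Br bond breaks heterolytically, releasing Br⁻.
The bond formed in this step is the C–H bond.

C–H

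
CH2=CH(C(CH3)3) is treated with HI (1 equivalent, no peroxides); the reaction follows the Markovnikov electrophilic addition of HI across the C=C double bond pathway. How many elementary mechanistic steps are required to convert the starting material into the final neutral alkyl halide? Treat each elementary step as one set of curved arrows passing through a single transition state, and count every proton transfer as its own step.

Step 1: Protonation of the alkene by HI: the π bond acts as the nucleophile and picks up H⁺, giving the more stable (Markovnikov) secondary carbocation. The H–I bond breaks heterolytically, releasing I⁻.
Step 2: A methyl group with its bonding pair migrates from the adjacent tert-butyl carbon to the cationic centre — a 1,2-methyl shift — upgrading the secondary cation to a tertiary one.
Step 3: The I⁻ anion donates a lone pair to the carbocation, forming the new C–I σ-bond and giving the neutral alkyl halide.
Total: 3 elementary steps.

3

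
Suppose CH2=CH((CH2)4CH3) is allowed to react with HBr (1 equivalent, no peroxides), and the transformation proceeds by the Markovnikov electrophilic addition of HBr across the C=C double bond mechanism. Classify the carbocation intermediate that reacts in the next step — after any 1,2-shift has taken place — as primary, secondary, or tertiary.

secondary

Step 1: Protonation of the alkene by HBr: the π bond acts as the nucleophile and picks up H⁺, giving the more stable (Markovnikov) secondary carbocation. The H–Br bond breaks heterolytically, releasing Br⁻.
No single 1,2-shift to an adjacent carbon would give a more-substituted cation, so no rearrangement occurs.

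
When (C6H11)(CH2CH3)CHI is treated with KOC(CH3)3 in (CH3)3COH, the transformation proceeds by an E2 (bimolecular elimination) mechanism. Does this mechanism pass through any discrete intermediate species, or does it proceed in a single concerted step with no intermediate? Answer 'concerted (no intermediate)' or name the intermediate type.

concerted (no intermediate)

Concerted anti-periplanar elimination: (CH3)3CO⁻ abstracts a β-H while I⁻ leaves, and the C–H electrons become the new C=C π bond — all in a single transition state.
All bond changes occur in one transition state; no discrete intermediate is formed.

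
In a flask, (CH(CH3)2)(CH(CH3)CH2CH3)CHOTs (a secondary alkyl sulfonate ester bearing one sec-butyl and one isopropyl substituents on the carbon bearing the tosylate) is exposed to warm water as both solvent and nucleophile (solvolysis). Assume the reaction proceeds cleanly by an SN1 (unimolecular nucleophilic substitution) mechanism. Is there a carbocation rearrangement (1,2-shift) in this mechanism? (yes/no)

The first-formed carbocation is secondary.
The adjacent sec-butyl carbon already bears 2 other carbon substituents and has a hydrogen to migrate; after a 1,2-hydride shift from that carbon the positive charge sits on a tertiary centre.
Tertiary is more stable than secondary, so the shift occurs.

yes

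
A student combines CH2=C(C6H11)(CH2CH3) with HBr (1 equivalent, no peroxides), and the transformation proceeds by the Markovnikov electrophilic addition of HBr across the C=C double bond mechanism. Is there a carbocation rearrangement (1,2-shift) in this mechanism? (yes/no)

no

The first-formed carbocation is tertiary.
No single 1,2-shift to an adjacent carbon would produce a more-substituted cation than the one already present, so no rearrangement occurs.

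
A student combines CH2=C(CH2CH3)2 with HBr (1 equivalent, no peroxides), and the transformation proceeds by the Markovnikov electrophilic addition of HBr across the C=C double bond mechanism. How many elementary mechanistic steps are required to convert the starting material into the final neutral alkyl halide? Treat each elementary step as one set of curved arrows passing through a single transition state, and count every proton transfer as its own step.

2

Step 1: Protonation of the alkene by HBr: the π bond acts as the nucleophile and picks up H⁺, giving the more stable (Markovnikov) tertiary carbocation. The H–Br bond breaks heterolytically, releasing Br⁻.
(No 1,2-shift: no single shift to an adjacent carbon would give a more stable cation.)
Step 2: The Br⁻ anion donates a lone pair to the carbocation, forming the new C–Br σ-bond and giving the neutral alkyl halide.
Total: 2 elementary steps.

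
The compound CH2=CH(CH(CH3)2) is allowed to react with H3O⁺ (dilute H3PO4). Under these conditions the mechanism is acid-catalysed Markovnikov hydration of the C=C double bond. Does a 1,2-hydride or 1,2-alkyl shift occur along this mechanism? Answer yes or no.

The first-formed carbocation is secondary.
The adjacent isopropyl carbon already bears 2 other carbon substituents and has a hydrogen to migrate; after a 1,2-hydride shift from that carbon the positive charge sits on a tertiary centre.
Tertiary is more stable than secondary, so the shift occurs.

yes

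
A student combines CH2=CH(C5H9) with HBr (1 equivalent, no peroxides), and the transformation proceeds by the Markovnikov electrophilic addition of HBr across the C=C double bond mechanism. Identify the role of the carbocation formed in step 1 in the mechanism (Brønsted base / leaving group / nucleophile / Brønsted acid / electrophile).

electrophile

Step 3: Nucleophilic attack by Br⁻ on the carbocation completes the addition, giving R–Br.
The carbocation formed in step 1 accepts an electron pair into an empty or π* orbital — it is the electrophile.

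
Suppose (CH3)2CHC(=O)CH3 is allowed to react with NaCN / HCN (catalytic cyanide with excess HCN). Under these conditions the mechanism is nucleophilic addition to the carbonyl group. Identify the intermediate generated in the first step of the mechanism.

Step 1: Nucleophilic addition: CN⁻ adds to the carbonyl carbon, pushing the π(C=O) electron pair onto oxygen and giving a tetrahedral alkoxide.
After step 1 the species present is a tetrahedral alkoxide intermediate.

tetrahedral alkoxide intermediate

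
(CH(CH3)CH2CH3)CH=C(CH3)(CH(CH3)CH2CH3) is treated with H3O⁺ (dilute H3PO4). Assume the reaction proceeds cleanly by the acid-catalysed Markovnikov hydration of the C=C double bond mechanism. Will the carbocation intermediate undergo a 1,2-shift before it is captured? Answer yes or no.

The first-formed carbocation is tertiary.
No single 1,2-shift to an adjacent carbon would produce a more-substituted cation than the one already present, so no rearrangement occurs.

no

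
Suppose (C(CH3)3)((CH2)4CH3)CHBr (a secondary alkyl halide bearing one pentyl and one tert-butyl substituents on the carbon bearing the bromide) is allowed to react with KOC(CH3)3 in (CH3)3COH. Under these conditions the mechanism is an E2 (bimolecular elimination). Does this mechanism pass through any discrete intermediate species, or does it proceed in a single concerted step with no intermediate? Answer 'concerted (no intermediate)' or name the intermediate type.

concerted (no intermediate)

Concerted anti-periplanar elimination: (CH3)3CO⁻ abstracts a β-H while Br⁻ leaves, and the C–H electrons become the new C=C π bond — all in a single transition state.
All bond changes occur in one transition state; no discrete intermediate is formed.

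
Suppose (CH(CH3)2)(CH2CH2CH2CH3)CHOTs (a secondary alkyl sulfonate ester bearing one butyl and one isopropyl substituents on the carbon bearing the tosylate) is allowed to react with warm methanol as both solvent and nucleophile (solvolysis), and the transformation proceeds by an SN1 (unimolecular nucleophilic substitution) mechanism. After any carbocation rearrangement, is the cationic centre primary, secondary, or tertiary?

Step 1: Unassisted departure of TsO⁻ (taking the C–O bonding pair) generates a secondary carbocation.
Step 2: Carbocation rearrangement: a 1,2-hydride shift from the adjacent isopropyl carbon converts the initially-formed secondary cation into the more stable tertiary cation.
The cation rearranges from secondary to tertiary via a 1,2-hydride shift from the adjacent isopropyl carbon; the tertiary cation is what reacts next.

tertiary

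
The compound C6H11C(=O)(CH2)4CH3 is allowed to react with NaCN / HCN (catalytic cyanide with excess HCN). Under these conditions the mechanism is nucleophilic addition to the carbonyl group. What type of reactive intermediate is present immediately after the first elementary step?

Step 1: Nucleophilic addition: CN⁻ adds to the carbonyl carbon, pushing the π(C=O) electron pair onto oxygen and giving a tetrahedral alkoxide.
After step 1 the species present is a tetrahedral alkoxide intermediate.

tetrahedral alkoxide intermediate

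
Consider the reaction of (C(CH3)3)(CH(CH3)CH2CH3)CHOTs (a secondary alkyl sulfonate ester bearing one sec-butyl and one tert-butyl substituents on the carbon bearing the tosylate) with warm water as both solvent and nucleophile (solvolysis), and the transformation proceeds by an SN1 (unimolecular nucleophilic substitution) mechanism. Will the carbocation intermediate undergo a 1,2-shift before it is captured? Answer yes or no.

yes

The first-formed carbocation is secondary.
The adjacent sec-butyl carbon already bears 2 other carbon substituents and has a hydrogen to migrate; after a 1,2-hydride shift from that carbon the positive charge sits on a tertiary centre.
Tertiary is more stable than secondary, so the shift occurs.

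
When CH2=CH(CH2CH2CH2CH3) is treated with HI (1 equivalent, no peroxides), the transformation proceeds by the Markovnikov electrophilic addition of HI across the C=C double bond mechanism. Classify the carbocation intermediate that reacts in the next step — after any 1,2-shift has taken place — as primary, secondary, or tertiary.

Step 1: Electrophilic addition begins with the π(C=C) electrons forming a bond to the proton of HI. Following Markovnikov's rule, the resulting cation is secondary. The H–I bond breaks heterolytically, releasing I⁻.
No single 1,2-shift to an adjacent carbon would give a more-substituted cation, so no rearrangement occurs.

secondary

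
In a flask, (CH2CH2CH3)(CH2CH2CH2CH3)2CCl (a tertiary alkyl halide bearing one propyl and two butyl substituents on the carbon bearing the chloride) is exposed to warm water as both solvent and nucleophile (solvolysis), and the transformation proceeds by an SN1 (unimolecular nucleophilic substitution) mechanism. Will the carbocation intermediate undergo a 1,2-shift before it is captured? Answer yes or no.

The first-formed carbocation is tertiary.
No single 1,2-shift to an adjacent carbon would produce a more-substituted cation than the one already present, so no rearrangement occurs.

no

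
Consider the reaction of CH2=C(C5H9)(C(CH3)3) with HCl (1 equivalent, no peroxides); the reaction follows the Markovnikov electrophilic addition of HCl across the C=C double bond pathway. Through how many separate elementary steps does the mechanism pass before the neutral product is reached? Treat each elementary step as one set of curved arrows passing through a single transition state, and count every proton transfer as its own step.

Step 1: Electrophilic addition begins with the π(C=C) electrons forming a bond to the proton of HCl. Following Markovnikov's rule, the resulting cation is tertiary. The H–Cl bond breaks heterolytically, releasing Cl⁻.
(No 1,2-shift: no single shift to an adjacent carbon would give a more stable cation.)
Step 2: Cl⁻ captures the cation: a lone pair on Cl⁻ fills the empty p orbital, producing the alkyl halide product.
Total: 2 elementary steps.

2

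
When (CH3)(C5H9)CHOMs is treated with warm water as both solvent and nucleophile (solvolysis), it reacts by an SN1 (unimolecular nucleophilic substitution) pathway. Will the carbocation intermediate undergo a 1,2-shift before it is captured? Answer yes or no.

The first-formed carbocation is secondary.
The adjacent cyclopentyl carbon already bears 2 other carbon substituents and has a hydrogen to migrate; after a 1,2-hydride shift from that carbon the positive charge sits on a tertiary centre.
Tertiary is more stable than secondary, so the shift occurs.

yes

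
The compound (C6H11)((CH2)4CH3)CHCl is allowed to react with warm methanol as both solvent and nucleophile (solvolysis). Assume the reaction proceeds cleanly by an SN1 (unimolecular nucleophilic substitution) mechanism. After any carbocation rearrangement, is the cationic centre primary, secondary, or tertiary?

tertiary

Step 1: The C–Cl bond breaks with both electrons going to the chloride; Cl⁻ leaves and a secondary carbocation remains.
Step 2: A 1,2-hydride shift from the adjacent cyclohexyl carbon moves the positive charge from the secondary centre to an adjacent carbon, generating a more stable tertiary carbocation.
The cation rearranges from secondary to tertiary via a 1,2-hydride shift from the adjacent cyclohexyl carbon; the tertiary cation is what reacts next.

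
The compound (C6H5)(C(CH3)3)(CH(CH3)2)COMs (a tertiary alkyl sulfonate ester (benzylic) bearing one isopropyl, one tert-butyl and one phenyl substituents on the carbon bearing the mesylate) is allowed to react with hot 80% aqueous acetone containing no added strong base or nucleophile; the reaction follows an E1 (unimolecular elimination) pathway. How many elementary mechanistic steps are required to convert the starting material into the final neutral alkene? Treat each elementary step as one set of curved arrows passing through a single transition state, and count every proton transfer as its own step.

2

Step 1: Unassisted departure of MsO⁻ (taking the C–O bonding pair) generates a tertiary carbocation.
(No 1,2-shift: no single shift to an adjacent carbon would give a more stable cation.)
Step 2: Loss of a β-proton to a water molecule of the solvent: the C–H bonding pair collapses toward the cationic carbon to form the C=C π bond, yielding the alkene.
Total: 2 elementary steps.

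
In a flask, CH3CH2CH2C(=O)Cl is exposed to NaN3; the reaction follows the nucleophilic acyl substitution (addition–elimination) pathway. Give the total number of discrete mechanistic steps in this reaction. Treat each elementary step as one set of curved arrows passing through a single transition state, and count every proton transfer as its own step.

Step 1: N3⁻ adds to the carbonyl carbon; the C=O π electrons shift onto oxygen and a tetrahedral alkoxide intermediate forms.
Step 2: An oxygen lone pair re-forms the C=O π bond as the C–Cl σ-bond breaks; Cl⁻ is expelled.
Total: 2 elementary steps.

2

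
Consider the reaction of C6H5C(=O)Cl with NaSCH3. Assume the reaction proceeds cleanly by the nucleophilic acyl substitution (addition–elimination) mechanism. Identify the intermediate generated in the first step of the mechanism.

tetrahedral intermediate

Step 1: CH3S⁻ adds to the carbonyl carbon; the C=O π electrons shift onto oxygen and a tetrahedral alkoxide intermediate forms.
After step 1 the species present is a tetrahedral intermediate.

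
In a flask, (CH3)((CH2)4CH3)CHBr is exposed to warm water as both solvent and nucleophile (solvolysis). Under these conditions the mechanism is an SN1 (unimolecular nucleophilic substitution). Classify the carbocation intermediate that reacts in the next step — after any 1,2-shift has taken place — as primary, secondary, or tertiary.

secondary

Step 1: Unassisted departure of Br⁻ (taking the C–Br bonding pair) generates a secondary carbocation.
No single 1,2-shift to an adjacent carbon would give a more-substituted cation, so no rearrangement occurs.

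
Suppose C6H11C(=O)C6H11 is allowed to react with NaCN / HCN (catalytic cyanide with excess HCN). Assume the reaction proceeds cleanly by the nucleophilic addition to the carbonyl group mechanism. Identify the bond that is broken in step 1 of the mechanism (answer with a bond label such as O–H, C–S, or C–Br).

π(C=O)

Step 1: CN⁻ attacks the sp² carbonyl carbon; the C=O π bond breaks and the electrons end up as a lone pair on the alkoxide oxygen of the tetrahedral intermediate.
The bond broken in this step is the π(C=O) bond.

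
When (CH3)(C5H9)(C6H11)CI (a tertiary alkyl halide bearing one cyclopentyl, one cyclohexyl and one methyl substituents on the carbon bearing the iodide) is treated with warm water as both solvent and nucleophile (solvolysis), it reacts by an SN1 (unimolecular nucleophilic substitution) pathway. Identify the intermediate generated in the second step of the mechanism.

oxonium ion

Step 1: Rate-determining heterolysis of the C–I bond gives I⁻ and a tertiary carbocation.
Step 2: Nucleophilic capture: the oxygen of H2O bonds to the cationic carbon, producing an oxonium-ion intermediate.
After step 2 the species present is an oxonium ion.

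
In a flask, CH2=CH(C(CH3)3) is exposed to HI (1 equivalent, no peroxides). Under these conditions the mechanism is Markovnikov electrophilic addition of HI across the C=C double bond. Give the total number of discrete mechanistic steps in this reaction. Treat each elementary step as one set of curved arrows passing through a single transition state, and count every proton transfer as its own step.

Step 1: Electrophilic addition begins with the π(C=C) electrons forming a bond to the proton of HI. Following Markovnikov's rule, the resulting cation is secondary. The H–I bond breaks heterolytically, releasing I⁻.
Step 2: A 1,2-methyl shift from the adjacent tert-butyl carbon moves the positive charge from the secondary centre to an adjacent carbon, generating a more stable tertiary carbocation.
Step 3: I⁻ captures the cation: a lone pair on I⁻ fills the empty p orbital, producing the alkyl halide product.
Total: 3 elementary steps.

3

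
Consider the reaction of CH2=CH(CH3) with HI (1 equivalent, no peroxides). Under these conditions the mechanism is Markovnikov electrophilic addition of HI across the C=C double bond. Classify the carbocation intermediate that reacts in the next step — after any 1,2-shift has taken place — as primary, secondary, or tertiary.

secondary

Step 1: The π electrons of the C=C bond attack a proton of HI; Markovnikov addition places the new C–H on the less-substituted alkene carbon, so the positive charge ends up on the more-substituted carbon — a secondary carbocation. The H–I bond breaks heterolytically, releasing I⁻.
No single 1,2-shift to an adjacent carbon would give a more-substituted cation, so no rearrangement occurs.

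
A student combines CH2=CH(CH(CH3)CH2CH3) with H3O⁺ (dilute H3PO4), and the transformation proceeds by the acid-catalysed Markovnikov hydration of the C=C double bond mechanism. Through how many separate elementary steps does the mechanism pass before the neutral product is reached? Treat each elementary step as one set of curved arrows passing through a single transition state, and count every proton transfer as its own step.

Step 1: The π electrons of the C=C bond attack a proton of H3O⁺; Markovnikov addition places the new C–H on the less-substituted alkene carbon, so the positive charge ends up on the more-substituted carbon — a secondary carbocation. H2O is released.
Step 2: A 1,2-hydride shift from the adjacent sec-butyl carbon moves the positive charge from the secondary centre to an adjacent carbon, generating a more stable tertiary carbocation.
Step 3: Nucleophilic capture of the cation by H2O produces the protonated alcohol (an oxonium ion).
Step 4: H2O removes a proton from the oxonium oxygen, regenerating H3O⁺ and giving the neutral alcohol.
Total: 4 elementary steps.

4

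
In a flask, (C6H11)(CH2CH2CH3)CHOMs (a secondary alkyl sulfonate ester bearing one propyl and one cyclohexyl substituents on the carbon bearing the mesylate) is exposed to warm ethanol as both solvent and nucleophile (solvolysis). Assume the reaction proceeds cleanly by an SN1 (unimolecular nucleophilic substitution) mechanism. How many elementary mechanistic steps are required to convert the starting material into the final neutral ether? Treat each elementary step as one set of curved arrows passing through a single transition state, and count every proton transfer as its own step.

Step 1: The C–O bond breaks with both electrons going to the mesylate; MsO⁻ leaves and a secondary carbocation remains.
Step 2: A hydride (H with its bonding pair) migrates from the adjacent cyclohexyl carbon to the cationic centre — a 1,2-hydride shift — upgrading the secondary cation to a tertiary one.
Step 3: CH3CH2OH donates an oxygen lone pair into the empty p orbital of the cation, giving a protonated ether (an oxonium ion).
Step 4: Proton transfer from the O–H of the oxonium ion to a solvent molecule delivers the neutral ether.
Total: 4 elementary steps.

4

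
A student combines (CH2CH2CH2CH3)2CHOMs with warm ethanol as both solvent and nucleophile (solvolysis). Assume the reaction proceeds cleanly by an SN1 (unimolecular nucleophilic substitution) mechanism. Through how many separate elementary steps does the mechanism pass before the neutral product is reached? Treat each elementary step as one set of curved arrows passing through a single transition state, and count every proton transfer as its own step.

Step 1: Ionisation: the C–O σ-bond cleaves heterolytically; both bonding electrons depart with MsO⁻, leaving a secondary carbocation at the α-carbon.
(No 1,2-shift: no single shift to an adjacent carbon would give a more stable cation.)
Step 2: A lone pair on the oxygen of CH3CH2OH attacks the carbocation, forming a new C–O σ-bond and an oxonium ion.
Step 3: Proton transfer from the O–H of the oxonium ion to a solvent molecule delivers the neutral ether.
Total: 3 elementary steps.

3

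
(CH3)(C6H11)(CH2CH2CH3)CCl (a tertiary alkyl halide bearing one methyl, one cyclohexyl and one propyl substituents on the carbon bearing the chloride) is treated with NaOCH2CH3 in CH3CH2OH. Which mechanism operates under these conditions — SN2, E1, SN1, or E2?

E2

Conditions: a strong base with a tertiary substrate bearing a β-hydrogen.
These conditions are the textbook signature of the E2 pathway.
A strong (often hindered) base removes a β-H in concert with loss of the leaving group — bimolecular elimination.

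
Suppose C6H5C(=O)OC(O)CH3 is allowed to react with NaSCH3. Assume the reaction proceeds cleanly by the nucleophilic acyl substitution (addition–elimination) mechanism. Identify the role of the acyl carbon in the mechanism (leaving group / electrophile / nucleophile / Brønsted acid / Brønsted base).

electrophile

Step 1: Nucleophilic addition of CH3S⁻ to the acyl carbon breaks the π(C=O) bond and yields a tetrahedral, anionic intermediate.
The acyl carbon accepts an electron pair into an empty or π* orbital — it is the electrophile.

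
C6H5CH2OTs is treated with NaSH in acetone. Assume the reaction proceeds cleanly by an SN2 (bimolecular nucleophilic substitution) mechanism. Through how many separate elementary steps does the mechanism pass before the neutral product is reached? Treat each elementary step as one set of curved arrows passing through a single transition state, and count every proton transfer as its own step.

1

Step 1: The hydrosulfide nucleophile donates a lone pair from S to the α-carbon in a backside attack; simultaneously the C–O σ-bond breaks and both of its electrons leave with TsO⁻. One concerted step with inversion of configuration.
Total: 1 elementary step.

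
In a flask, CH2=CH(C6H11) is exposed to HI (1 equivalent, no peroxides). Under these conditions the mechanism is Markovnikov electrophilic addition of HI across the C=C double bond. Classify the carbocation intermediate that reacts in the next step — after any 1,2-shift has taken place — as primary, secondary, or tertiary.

Step 1: The π electrons of the C=C bond attack a proton of HI; Markovnikov addition places the new C–H on the less-substituted alkene carbon, so the positive charge ends up on the more-substituted carbon — a secondary carbocation. The H–I bond breaks heterolytically, releasing I⁻.
Step 2: A hydride (H with its bonding pair) migrates from the adjacent cyclohexyl carbon to the cationic centre — a 1,2-hydride shift — upgrading the secondary cation to a tertiary one.
The cation rearranges from secondary to tertiary via a 1,2-hydride shift from the adjacent cyclohexyl carbon; the tertiary cation is what reacts next.

tertiary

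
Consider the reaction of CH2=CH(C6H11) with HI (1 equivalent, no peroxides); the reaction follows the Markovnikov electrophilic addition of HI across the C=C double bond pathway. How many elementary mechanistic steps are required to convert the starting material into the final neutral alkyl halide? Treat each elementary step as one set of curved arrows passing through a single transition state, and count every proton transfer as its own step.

3

Step 1: The π electrons of the C=C bond attack a proton of HI; Markovnikov addition places the new C–H on the less-substituted alkene carbon, so the positive charge ends up on the more-substituted carbon — a secondary carbocation. The H–I bond breaks heterolytically, releasing I⁻.
Step 2: Carbocation rearrangement: a 1,2-hydride shift from the adjacent cyclohexyl carbon converts the initially-formed secondary cation into the more stable tertiary cation.
Step 3: Nucleophilic attack by I⁻ on the carbocation completes the addition, giving R–I.
Total: 3 elementary steps.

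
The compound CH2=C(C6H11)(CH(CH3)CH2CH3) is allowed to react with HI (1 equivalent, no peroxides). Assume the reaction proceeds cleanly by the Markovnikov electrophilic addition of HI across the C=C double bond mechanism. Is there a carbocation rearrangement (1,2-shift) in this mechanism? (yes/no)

no

The first-formed carbocation is tertiary.
No single 1,2-shift to an adjacent carbon would produce a more-substituted cation than the one already present, so no rearrangement occurs.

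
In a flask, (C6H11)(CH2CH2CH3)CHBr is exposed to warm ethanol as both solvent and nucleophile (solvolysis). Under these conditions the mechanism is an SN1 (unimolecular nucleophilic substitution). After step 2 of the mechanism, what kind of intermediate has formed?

tertiary carbocation

Step 1: The C–Br bond breaks with both electrons going to the bromide; Br⁻ leaves and a secondary carbocation remains.
Step 2: A hydride (H with its bonding pair) migrates from the adjacent cyclohexyl carbon to the cationic centre — a 1,2-hydride shift — upgrading the secondary cation to a tertiary one.
After step 2 the species present is a tertiary carbocation.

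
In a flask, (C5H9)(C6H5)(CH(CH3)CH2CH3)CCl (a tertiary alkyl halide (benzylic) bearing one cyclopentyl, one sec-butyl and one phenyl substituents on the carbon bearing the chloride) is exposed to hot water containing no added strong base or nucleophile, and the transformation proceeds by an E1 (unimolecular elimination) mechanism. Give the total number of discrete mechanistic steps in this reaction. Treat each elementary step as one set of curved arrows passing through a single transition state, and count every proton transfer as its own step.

Step 1: Unassisted departure of Cl⁻ (taking the C–Cl bonding pair) generates a tertiary carbocation.
(No 1,2-shift: no single shift to an adjacent carbon would give a more stable cation.)
Step 2: A weak base (a water molecule from the solvent) removes a proton from a carbon adjacent to the cationic centre; the electrons of that C–H bond become the new π(C=C) bond, giving the alkene.
Total: 2 elementary steps.

2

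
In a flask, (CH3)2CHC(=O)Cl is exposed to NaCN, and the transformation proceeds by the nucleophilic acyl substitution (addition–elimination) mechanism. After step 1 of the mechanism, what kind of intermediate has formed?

tetrahedral intermediate

Step 1: Nucleophilic addition of CN⁻ to the acyl carbon breaks the π(C=O) bond and yields a tetrahedral, anionic intermediate.
After step 1 the species present is a tetrahedral intermediate.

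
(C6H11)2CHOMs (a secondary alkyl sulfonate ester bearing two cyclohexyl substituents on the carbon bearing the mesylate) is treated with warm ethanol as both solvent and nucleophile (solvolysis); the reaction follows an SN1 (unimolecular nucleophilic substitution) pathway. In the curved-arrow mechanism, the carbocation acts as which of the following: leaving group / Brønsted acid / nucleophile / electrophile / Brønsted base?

Step 3: CH3CH2OH donates an oxygen lone pair into the empty p orbital of the cation, giving a protonated ether (an oxonium ion).
The carbocation accepts an electron pair into an empty or π* orbital — it is the electrophile.

electrophile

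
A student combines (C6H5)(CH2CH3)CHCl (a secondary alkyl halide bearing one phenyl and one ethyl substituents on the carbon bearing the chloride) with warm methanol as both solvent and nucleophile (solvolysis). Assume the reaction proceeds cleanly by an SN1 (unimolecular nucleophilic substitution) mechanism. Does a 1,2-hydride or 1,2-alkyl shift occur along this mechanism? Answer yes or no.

The first-formed carbocation is secondary.
No single 1,2-shift to an adjacent carbon would produce a more-substituted cation than the one already present, so no rearrangement occurs.

no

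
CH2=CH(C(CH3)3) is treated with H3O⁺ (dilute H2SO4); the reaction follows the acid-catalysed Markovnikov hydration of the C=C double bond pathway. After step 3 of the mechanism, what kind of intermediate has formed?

oxonium ion

Step 1: Electrophilic addition begins with the π(C=C) electrons forming a bond to the proton of H3O⁺. Following Markovnikov's rule, the resulting cation is secondary. H2O is released.
Step 2: A 1,2-methyl shift from the adjacent tert-butyl carbon moves the positive charge from the secondary centre to an adjacent carbon, generating a more stable tertiary carbocation.
Step 3: A lone pair on the oxygen of H2O attacks the carbocation, forming a C–O bond and an oxonium ion (a protonated alcohol).
After step 3 the species present is an oxonium ion.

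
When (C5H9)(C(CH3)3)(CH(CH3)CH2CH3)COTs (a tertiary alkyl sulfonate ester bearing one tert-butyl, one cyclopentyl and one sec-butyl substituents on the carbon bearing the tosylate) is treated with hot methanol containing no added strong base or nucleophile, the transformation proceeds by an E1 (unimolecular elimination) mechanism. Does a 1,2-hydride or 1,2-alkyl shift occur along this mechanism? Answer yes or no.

no

The first-formed carbocation is tertiary.
No single 1,2-shift to an adjacent carbon would produce a more-substituted cation than the one already present, so no rearrangement occurs.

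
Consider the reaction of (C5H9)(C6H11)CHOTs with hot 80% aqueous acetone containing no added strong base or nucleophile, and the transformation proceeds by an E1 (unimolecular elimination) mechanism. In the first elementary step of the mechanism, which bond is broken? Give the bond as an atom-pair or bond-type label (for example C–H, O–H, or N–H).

C–O

Step 1: Rate-determining heterolysis of the C–O bond gives TsO⁻ and a secondary carbocation.
The bond broken in this step is the C–O bond.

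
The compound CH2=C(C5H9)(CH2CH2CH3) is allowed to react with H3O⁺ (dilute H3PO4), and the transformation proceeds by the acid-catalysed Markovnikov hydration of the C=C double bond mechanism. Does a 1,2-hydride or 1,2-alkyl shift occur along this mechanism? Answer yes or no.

The first-formed carbocation is tertiary.
No single 1,2-shift to an adjacent carbon would produce a more-substituted cation than the one already present, so no rearrangement occurs.

no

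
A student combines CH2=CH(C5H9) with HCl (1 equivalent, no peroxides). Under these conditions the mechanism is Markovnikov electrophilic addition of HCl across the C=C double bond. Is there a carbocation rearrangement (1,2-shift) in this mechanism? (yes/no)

yes

The first-formed carbocation is secondary.
The adjacent cyclopentyl carbon already bears 2 other carbon substituents and has a hydrogen to migrate; after a 1,2-hydride shift from that carbon the positive charge sits on a tertiary centre.
Tertiary is more stable than secondary, so the shift occurs.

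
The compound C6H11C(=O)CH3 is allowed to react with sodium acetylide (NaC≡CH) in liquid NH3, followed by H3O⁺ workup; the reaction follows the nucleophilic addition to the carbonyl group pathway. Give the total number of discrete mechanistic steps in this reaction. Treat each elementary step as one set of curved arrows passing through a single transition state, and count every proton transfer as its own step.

Step 1: HC≡C⁻ attacks the sp² carbonyl carbon; the C=O π bond breaks and the electrons end up as a lone pair on the alkoxide oxygen of the tetrahedral intermediate.
Step 2: Protonation of the alkoxide by H3O⁺ workup furnishes a propargyl alcohol.
Total: 2 elementary steps.

2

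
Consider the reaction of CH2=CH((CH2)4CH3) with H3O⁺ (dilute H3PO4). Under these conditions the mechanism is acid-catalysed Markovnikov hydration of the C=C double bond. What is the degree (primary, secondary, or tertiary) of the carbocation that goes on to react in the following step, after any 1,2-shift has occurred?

secondary

Step 1: Electrophilic addition begins with the π(C=C) electrons forming a bond to the proton of H3O⁺. Following Markovnikov's rule, the resulting cation is secondary. H2O is released.
No single 1,2-shift to an adjacent carbon would give a more-substituted cation, so no rearrangement occurs.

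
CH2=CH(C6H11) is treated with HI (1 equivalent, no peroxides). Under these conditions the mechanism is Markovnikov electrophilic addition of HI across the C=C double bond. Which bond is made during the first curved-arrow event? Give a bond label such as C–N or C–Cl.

Step 1: The π electrons of the C=C bond attack a proton of HI; Markovnikov addition places the new C–H on the less-substituted alkene carbon, so the positive charge ends up on the more-substituted carbon — a secondary carbocation. The H–I bond breaks heterolytically, releasing I⁻.
The bond formed in this step is the C–H bond.

C–H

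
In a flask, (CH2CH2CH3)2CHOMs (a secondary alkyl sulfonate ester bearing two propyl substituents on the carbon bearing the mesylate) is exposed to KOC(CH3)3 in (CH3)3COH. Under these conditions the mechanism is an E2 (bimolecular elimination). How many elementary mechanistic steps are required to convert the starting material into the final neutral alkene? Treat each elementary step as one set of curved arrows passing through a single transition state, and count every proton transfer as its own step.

1

Step 1: In one step, (CH3)3CO⁻ pulls off a β-proton, the C–O bond cleaves, and a C=C double bond forms between the α- and β-carbons (E2, anti elimination).
Total: 1 elementary step.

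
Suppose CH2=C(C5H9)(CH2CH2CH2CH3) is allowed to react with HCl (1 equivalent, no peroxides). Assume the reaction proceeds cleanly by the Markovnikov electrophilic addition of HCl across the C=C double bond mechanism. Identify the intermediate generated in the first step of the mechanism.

Step 1: Protonation of the alkene by HCl: the π bond acts as the nucleophile and picks up H⁺, giving the more stable (Markovnikov) tertiary carbocation. The H–Cl bond breaks heterolytically, releasing Cl⁻.
After step 1 the species present is a tertiary carbocation.

tertiary carbocation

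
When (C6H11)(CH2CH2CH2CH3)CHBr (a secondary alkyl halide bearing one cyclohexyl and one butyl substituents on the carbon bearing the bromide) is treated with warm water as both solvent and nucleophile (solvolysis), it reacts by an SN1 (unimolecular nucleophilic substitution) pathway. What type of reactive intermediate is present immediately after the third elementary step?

oxonium ion

Step 1: Rate-determining heterolysis of the C–Br bond gives Br⁻ and a secondary carbocation.
Step 2: A 1,2-hydride shift from the adjacent cyclohexyl carbon moves the positive charge from the secondary centre to an adjacent carbon, generating a more stable tertiary carbocation.
Step 3: A lone pair on the oxygen of H2O attacks the carbocation, forming a new C–O σ-bond and an oxonium ion.
After step 3 the species present is an oxonium ion.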